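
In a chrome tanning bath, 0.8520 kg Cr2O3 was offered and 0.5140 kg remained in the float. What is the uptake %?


Formula: Uptake = (offered - residual) / offered * 100
Substituting: Uptake = (0.8520 - 0.5140) / 0.8520 * 100
Result: 39.6714 %


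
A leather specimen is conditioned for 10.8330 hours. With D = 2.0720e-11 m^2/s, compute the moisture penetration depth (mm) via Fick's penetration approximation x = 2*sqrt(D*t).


t = 10.8330 hr * 3600 = 38998.8000 s
D * t = 2.0720e-11 * 38998.8000 = 8.0806e-07
x = 2 * sqrt(D*t) = 2 * sqrt(8.0806e-07) = 0.00179784 m = 1.7978 mm


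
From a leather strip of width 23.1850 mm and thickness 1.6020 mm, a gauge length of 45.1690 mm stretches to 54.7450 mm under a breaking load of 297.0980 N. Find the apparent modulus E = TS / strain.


TS = F / (w * t) = 297.0980 / (23.1850 * 1.6020) = 7.9989 N/mm^2
strain = (Lf - L0) / L0 = (54.7450 - 45.1690) / 45.1690 = 0.2120
E = TS / strain = 7.9989 / 0.2120 = 37.7300 N/mm^2


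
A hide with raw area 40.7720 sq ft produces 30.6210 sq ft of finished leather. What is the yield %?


Formula: Yield = finished / raw * 100
Substituting: Yield = 30.6210 / 40.7720 * 100
Result: 75.1030 %


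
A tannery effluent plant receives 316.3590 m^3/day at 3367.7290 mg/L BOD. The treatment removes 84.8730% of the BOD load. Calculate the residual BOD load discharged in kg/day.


Load_in = volume * conc / 1000 = 316.3590 * 3367.7290 / 1000 = 1065.4114 kg/day
Removed = Load_in * eff / 100 = 1065.4114 * 84.8730 / 100 = 904.2466 kg/day
Load_out = Load_in - Removed = 1065.4114 - 904.2466 = 161.1648 kg/day


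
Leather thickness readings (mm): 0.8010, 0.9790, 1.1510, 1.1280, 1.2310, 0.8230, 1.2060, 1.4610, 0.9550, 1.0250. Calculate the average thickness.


Formula: Average = sum / n
Substituting: Average = 10.7600 / 10
Result: 1.0760 mm


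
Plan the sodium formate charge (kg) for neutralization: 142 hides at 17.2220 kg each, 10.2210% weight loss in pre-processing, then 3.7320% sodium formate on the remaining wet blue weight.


Total_raw = N * avg_wt = 142 * 17.2220 = 2445.5240 kg
Substrate = Total_raw * (1 - loss/100) = 2445.5240 * (1 - 10.2210/100) = 2195.5670 kg
Neutralizer = Substrate * pct / 100 = 2195.5670 * 3.7320 / 100 = 81.9386 kg


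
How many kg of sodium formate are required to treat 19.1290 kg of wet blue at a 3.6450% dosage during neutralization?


Formula: Neutralizer = substrate * pct / 100
Substituting: Neutralizer = 19.1290 * 3.6450 / 100
Result: 0.6973 kg


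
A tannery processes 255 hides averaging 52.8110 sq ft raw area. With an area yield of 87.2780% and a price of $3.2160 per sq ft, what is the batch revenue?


Raw_total = N * avg_area = 255 * 52.8110 = 13466.8050 sq ft
Finished = Raw_total * yield / 100 = 13466.8050 * 87.2780 / 100 = 11753.5581 sq ft
Value = Finished * price = 11753.5581 * 3.2160 = 37799.4427 $


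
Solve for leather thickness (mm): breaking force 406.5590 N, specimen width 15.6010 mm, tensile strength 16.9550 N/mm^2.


Formula: t = F / (TS * w)
Substituting: t = 406.5590 / (16.9550 * 15.6010)
Result: 1.5370 mm


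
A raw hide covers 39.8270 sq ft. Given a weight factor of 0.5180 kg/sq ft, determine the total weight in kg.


Formula: Weight = area * weight_per_sqft
Substituting: Weight = 39.8270 * 0.5180
Result: 20.6304 kg


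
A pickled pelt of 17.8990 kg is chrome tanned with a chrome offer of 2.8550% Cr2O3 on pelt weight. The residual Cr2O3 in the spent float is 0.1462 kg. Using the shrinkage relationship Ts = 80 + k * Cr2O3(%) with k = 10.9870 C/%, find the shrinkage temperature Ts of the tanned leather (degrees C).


Offered = pelt * offer_pct / 100 = 17.8990 * 2.8550 / 100 = 0.5110 kg
Uptake = offered - residual = 0.5110 - 0.1462 = 0.3648 kg
Cr2O3% on pelt = uptake / pelt * 100 = 0.3648 / 17.8990 * 100 = 2.0382 %
Ts = 80 + k * Cr2O3% = 80 + 10.9870 * 2.0382 = 102.3936 C


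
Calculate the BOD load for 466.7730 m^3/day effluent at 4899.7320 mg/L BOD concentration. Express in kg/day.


Formula: BOD_load = volume * conc / 1000
Substituting: BOD_load = 466.7730 * 4899.7320 / 1000
Result: 2287.0626 kg/day


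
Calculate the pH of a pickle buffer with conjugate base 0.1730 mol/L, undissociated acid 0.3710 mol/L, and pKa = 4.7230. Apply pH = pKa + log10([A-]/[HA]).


ratio = [A-] / [HA] = 0.1730 / 0.3710 = 0.4663
log10(ratio) = -0.3313
pH = pKa + log10(ratio) = 4.7230 - 0.3313 = 4.3917


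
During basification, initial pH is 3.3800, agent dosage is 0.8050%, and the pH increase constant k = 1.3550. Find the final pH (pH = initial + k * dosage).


Formula: pH_final = pH_initial + k * base_pct
Substituting: pH_final = 3.3800 + 1.3550 * 0.8050
Result: 4.4708


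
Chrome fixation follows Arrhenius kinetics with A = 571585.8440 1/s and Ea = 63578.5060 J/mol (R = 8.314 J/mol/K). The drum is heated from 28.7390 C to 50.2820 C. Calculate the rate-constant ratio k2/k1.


T1 = 28.7390 + 273.15 = 301.8890 K; T2 = 50.2820 + 273.15 = 323.4320 K
k1 = A * exp(-Ea/(R*T1)) = 571585.8440 * exp(-63578.5060/(8.314*301.8890)) = 5.7010e-06 1/s
k2 = A * exp(-Ea/(R*T2)) = 571585.8440 * exp(-63578.5060/(8.314*323.4320)) = 3.0811e-05 1/s
k2/k1 = 3.0811e-05 / 5.7010e-06 = 5.4045


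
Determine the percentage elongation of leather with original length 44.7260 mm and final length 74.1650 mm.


Formula: Elongation = (Lf - L0) / L0 * 100
Substituting: Elongation = (74.1650 - 44.7260) / 44.7260 * 100
Result: 65.8208 %


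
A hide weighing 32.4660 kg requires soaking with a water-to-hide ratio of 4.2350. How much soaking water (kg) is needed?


Formula: Water = hide_weight * ratio
Substituting: Water = 32.4660 * 4.2350
Result: 137.4935 kg


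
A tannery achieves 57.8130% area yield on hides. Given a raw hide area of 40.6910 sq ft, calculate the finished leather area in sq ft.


Formula: finished = raw * yield / 100
Substituting: finished = 40.6910 * 57.8130 / 100
Result: 23.5247 sq ft


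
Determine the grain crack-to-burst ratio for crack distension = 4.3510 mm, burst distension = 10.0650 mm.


Formula: Ratio = crack / burst
Substituting: Ratio = 4.3510 / 10.0650
Result: 0.4323


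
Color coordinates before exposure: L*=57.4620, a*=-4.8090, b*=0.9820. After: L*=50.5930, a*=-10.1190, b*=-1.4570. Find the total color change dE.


dL = -6.8690, da = -5.3100, db = -2.4390
dE = sqrt((-6.8690)^2 + (-5.3100)^2 + (-2.4390)^2) = 9.0182


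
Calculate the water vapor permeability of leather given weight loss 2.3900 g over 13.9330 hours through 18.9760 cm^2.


Formula: WVP = loss / (area * time)
Substituting: WVP = 2.3900 / (18.9760 * 13.9330)
Result: 0.00903959 g/(cm^2*hr)


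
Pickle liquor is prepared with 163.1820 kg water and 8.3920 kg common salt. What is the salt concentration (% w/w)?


Formula: Conc = salt / (water + salt) * 100
Substituting: Conc = 8.3920 / (163.1820 + 8.3920) * 100
Result: 4.8912 %


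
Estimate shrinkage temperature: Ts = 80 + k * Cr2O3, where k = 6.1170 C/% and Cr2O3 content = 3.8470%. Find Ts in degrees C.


Formula: Ts = 80 + k * Cr2O3
Substituting: Ts = 80 + 6.1170 * 3.8470
Result: 103.5321 C


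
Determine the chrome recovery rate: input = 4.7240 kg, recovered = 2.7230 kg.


Formula: Recovery = recovered / input * 100
Substituting: Recovery = 2.7230 / 4.7240 * 100
Result: 57.6418 %


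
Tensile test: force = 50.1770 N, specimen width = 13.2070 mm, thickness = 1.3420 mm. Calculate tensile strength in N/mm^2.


Formula: TS = force / (width * thickness)
Substituting: TS = 50.1770 / (13.2070 * 1.3420)
Result: 2.8311 N/mm^2


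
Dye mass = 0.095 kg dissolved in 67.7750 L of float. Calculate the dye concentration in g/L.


Formula: Conc = dye_mass(kg) / volume(L) * 1000
Substituting: Conc = 0.095 / 67.7750 * 1000
Result: 1.4017 g/L


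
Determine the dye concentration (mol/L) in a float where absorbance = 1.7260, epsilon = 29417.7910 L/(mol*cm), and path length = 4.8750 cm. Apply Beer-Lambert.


Formula: c = A / (epsilon * l)
Substituting: c = 1.7260 / (29417.7910 * 4.8750)
Result: 1.2035e-05 mol/L


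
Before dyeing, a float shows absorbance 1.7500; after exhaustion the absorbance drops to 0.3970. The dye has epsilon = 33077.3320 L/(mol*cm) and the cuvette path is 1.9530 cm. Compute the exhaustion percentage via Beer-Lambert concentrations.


c_initial = A_i / (epsilon * l) = 1.7500 / (33077.3320 * 1.9530) = 2.7090e-05 mol/L
c_final = A_f / (epsilon * l) = 0.3970 / (33077.3320 * 1.9530) = 6.1455e-06 mol/L
Exhaustion = (c_initial - c_final) / c_initial * 100 = (2.7090e-05 - 6.1455e-06) / 2.7090e-05 * 100 = 77.3143 %


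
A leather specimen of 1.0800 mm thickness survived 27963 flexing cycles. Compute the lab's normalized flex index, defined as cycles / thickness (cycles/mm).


Formula: Index = cycles / thickness
Substituting: Index = 27963 / 1.0800
Result: 25891.6667 cycles/mm


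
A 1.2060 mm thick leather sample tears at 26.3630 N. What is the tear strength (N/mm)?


Formula: Tear strength = force / thickness
Substituting: Tear strength = 26.3630 / 1.2060
Result: 21.8599 N/mm


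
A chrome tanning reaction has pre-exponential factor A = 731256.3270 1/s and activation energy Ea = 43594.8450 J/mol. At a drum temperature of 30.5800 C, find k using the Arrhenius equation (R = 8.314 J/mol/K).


T_K = T_C + 273.15 = 30.5800 + 273.15 = 303.7300 K
exponent = -Ea / (R * T_K) = -43594.8450 / (8.314 * 303.7300) = -17.2638
k = A * exp(exponent) = 731256.3270 * exp(-17.2638) = 0.023253 1/s


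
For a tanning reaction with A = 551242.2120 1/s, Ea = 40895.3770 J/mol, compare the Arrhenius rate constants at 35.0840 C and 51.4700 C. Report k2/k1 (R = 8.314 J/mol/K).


T1 = 35.0840 + 273.15 = 308.2340 K; T2 = 51.4700 + 273.15 = 324.6200 K
k1 = A * exp(-Ea/(R*T1)) = 551242.2120 * exp(-40895.3770/(8.314*308.2340)) = 0.0646827 1/s
k2 = A * exp(-Ea/(R*T2)) = 551242.2120 * exp(-40895.3770/(8.314*324.6200)) = 0.1448 1/s
k2/k1 = 0.1448 / 0.0646827 = 2.2379


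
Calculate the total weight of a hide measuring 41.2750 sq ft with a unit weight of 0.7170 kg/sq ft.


Formula: Weight = area * weight_per_sqft
Substituting: Weight = 41.2750 * 0.7170
Result: 29.5942 kg


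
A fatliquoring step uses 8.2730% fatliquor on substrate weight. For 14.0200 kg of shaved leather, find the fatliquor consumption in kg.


Formula: Fat = substrate * pct / 100
Substituting: Fat = 14.0200 * 8.2730 / 100
Result: 1.1599 kg


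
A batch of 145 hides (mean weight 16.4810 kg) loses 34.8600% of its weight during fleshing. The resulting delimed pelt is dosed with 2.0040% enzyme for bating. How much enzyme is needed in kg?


Total_raw = N * avg_wt = 145 * 16.4810 = 2389.7450 kg
Substrate = Total_raw * (1 - loss/100) = 2389.7450 * (1 - 34.8600/100) = 1556.6799 kg
Enzyme = Substrate * pct / 100 = 1556.6799 * 2.0040 / 100 = 31.1959 kg


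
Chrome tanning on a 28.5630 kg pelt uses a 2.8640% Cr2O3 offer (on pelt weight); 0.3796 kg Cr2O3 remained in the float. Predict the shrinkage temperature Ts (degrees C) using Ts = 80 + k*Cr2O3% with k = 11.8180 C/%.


Offered = pelt * offer_pct / 100 = 28.5630 * 2.8640 / 100 = 0.8180 kg
Uptake = offered - residual = 0.8180 - 0.3796 = 0.4384 kg
Cr2O3% on pelt = uptake / pelt * 100 = 0.4384 / 28.5630 * 100 = 1.5350 %
Ts = 80 + k * Cr2O3% = 80 + 11.8180 * 1.5350 = 98.1407 C


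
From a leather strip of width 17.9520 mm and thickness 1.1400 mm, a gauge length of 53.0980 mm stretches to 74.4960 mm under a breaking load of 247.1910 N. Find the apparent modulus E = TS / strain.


TS = F / (w * t) = 247.1910 / (17.9520 * 1.1400) = 12.0786 N/mm^2
strain = (Lf - L0) / L0 = (74.4960 - 53.0980) / 53.0980 = 0.4030
E = TS / strain = 12.0786 / 0.4030 = 29.9723 N/mm^2


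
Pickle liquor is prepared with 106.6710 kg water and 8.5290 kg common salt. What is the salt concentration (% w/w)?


Formula: Conc = salt / (water + salt) * 100
Substituting: Conc = 8.5290 / (106.6710 + 8.5290) * 100
Result: 7.4036 %


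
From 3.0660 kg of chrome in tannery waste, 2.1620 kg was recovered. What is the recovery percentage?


Formula: Recovery = recovered / input * 100
Substituting: Recovery = 2.1620 / 3.0660 * 100
Result: 70.5153 %


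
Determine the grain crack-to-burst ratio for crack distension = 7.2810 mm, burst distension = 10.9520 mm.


Formula: Ratio = crack / burst
Substituting: Ratio = 7.2810 / 10.9520
Result: 0.6648


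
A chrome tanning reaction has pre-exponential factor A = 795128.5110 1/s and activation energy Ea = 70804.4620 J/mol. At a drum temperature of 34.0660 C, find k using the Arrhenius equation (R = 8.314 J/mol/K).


T_K = T_C + 273.15 = 34.0660 + 273.15 = 307.2160 K
exponent = -Ea / (R * T_K) = -70804.4620 / (8.314 * 307.2160) = -27.7209
k = A * exp(exponent) = 795128.5110 * exp(-27.7209) = 7.2681e-07 1/s


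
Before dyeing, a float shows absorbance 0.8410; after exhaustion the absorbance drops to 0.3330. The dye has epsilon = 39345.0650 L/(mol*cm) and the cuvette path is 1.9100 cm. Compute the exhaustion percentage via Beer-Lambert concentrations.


c_initial = A_i / (epsilon * l) = 0.8410 / (39345.0650 * 1.9100) = 1.1191e-05 mol/L
c_final = A_f / (epsilon * l) = 0.3330 / (39345.0650 * 1.9100) = 4.4312e-06 mol/L
Exhaustion = (c_initial - c_final) / c_initial * 100 = (1.1191e-05 - 4.4312e-06) / 1.1191e-05 * 100 = 60.4043 %


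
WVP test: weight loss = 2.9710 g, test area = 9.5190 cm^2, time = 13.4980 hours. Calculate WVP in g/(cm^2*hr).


Formula: WVP = loss / (area * time)
Substituting: WVP = 2.9710 / (9.5190 * 13.4980)
Result: 0.0231229 g/(cm^2*hr)


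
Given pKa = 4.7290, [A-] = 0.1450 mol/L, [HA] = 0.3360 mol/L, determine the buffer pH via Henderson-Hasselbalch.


ratio = [A-] / [HA] = 0.1450 / 0.3360 = 0.4315
log10(ratio) = -0.3650
pH = pKa + log10(ratio) = 4.7290 - 0.3650 = 4.3640


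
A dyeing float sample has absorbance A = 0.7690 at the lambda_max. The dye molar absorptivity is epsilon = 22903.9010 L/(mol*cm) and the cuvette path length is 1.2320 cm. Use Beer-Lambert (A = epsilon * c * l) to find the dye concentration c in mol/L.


Formula: c = A / (epsilon * l)
Substituting: c = 0.7690 / (22903.9010 * 1.2320)
Result: 2.7252e-05 mol/L


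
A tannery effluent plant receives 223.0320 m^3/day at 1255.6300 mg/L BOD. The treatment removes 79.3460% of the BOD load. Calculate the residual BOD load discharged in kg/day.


Load_in = volume * conc / 1000 = 223.0320 * 1255.6300 / 1000 = 280.0457 kg/day
Removed = Load_in * eff / 100 = 280.0457 * 79.3460 / 100 = 222.2050 kg/day
Load_out = Load_in - Removed = 280.0457 - 222.2050 = 57.8406 kg/day


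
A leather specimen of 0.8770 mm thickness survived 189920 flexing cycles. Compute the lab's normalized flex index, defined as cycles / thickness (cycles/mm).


Formula: Index = cycles / thickness
Substituting: Index = 189920 / 0.8770
Result: 216556.4424 cycles/mm


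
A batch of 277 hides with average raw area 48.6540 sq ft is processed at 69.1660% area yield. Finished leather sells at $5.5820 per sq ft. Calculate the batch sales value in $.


Raw_total = N * avg_area = 277 * 48.6540 = 13477.1580 sq ft
Finished = Raw_total * yield / 100 = 13477.1580 * 69.1660 / 100 = 9321.6111 sq ft
Value = Finished * price = 9321.6111 * 5.5820 = 52033.2332 $


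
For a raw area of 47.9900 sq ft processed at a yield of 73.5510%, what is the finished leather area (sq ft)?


Formula: finished = raw * yield / 100
Substituting: finished = 47.9900 * 73.5510 / 100
Result: 35.2971 sq ft


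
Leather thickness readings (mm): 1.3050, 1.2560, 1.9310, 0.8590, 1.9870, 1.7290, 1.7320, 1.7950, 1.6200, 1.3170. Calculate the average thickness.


Formula: Average = sum / n
Substituting: Average = 15.5310 / 10
Result: 1.5531 mm


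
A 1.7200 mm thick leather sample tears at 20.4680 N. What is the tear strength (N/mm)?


Formula: Tear strength = force / thickness
Substituting: Tear strength = 20.4680 / 1.7200
Result: 11.9000 N/mm


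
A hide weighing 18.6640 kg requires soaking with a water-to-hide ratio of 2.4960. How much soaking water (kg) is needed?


Formula: Water = hide_weight * ratio
Substituting: Water = 18.6640 * 2.4960
Result: 46.5853 kg


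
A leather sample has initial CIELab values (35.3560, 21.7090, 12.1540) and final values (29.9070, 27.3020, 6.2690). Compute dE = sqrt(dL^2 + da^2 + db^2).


dL = -5.4490, da = 5.5930, db = -5.8850
dE = sqrt((-5.4490)^2 + 5.5930^2 + (-5.8850)^2) = 9.7779


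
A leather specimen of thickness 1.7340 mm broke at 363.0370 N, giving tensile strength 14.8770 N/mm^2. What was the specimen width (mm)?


Formula: w = F / (TS * t)
Substituting: w = 363.0370 / (14.8770 * 1.7340)
Result: 14.0730 mm


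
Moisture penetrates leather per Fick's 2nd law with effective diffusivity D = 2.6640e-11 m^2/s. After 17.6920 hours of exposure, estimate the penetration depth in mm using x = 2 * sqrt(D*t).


t = 17.6920 hr * 3600 = 63691.2000 s
D * t = 2.6640e-11 * 63691.2000 = 1.6967e-06
x = 2 * sqrt(D*t) = 2 * sqrt(1.6967e-06) = 0.00260517 m = 2.6052 mm


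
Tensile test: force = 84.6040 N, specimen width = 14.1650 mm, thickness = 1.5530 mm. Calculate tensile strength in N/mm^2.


Formula: TS = force / (width * thickness)
Substituting: TS = 84.6040 / (14.1650 * 1.5530)
Result: 3.8459 N/mm^2


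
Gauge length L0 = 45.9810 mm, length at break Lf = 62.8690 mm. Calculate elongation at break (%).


Formula: Elongation = (Lf - L0) / L0 * 100
Substituting: Elongation = (62.8690 - 45.9810) / 45.9810 * 100
Result: 36.7282 %


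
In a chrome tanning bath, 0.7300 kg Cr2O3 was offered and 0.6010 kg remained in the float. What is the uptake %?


Formula: Uptake = (offered - residual) / offered * 100
Substituting: Uptake = (0.7300 - 0.6010) / 0.7300 * 100
Result: 17.6712 %


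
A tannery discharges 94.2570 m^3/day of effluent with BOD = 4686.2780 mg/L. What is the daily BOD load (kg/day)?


Formula: BOD_load = volume * conc / 1000
Substituting: BOD_load = 94.2570 * 4686.2780 / 1000
Result: 441.7145 kg/day


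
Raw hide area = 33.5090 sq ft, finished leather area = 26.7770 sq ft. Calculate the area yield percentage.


Formula: Yield = finished / raw * 100
Substituting: Yield = 26.7770 / 33.5090 * 100
Result: 79.9099 %


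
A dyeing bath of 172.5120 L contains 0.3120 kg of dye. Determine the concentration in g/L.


Formula: Conc = dye_mass(kg) / volume(L) * 1000
Substituting: Conc = 0.3120 / 172.5120 * 1000
Result: 1.8086 g/L


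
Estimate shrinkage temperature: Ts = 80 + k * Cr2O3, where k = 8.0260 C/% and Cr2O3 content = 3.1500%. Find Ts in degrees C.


Formula: Ts = 80 + k * Cr2O3
Substituting: Ts = 80 + 8.0260 * 3.1500
Result: 105.2819 C


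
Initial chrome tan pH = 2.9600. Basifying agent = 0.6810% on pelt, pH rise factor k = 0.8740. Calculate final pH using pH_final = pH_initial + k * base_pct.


Formula: pH_final = pH_initial + k * base_pct
Substituting: pH_final = 2.9600 + 0.8740 * 0.6810
Result: 3.5552


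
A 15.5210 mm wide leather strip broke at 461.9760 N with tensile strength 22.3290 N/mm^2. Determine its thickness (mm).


Formula: t = F / (TS * w)
Substituting: t = 461.9760 / (22.3290 * 15.5210)
Result: 1.3330 mm


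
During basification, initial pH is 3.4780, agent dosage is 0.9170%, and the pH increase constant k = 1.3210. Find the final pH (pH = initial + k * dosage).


Formula: pH_final = pH_initial + k * base_pct
Substituting: pH_final = 3.4780 + 1.3210 * 0.9170
Result: 4.6894


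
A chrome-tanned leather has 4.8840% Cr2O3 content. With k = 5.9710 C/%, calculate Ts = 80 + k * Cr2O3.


Formula: Ts = 80 + k * Cr2O3
Substituting: Ts = 80 + 5.9710 * 4.8840
Result: 109.1624 C


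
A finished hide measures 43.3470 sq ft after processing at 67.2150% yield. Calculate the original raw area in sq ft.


Formula: raw = finished * 100 / yield
Substituting: raw = 43.3470 * 100 / 67.2150
Result: 64.4901 sq ft


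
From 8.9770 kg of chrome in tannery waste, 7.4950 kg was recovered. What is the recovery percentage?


Formula: Recovery = recovered / input * 100
Substituting: Recovery = 7.4950 / 8.9770 * 100
Result: 83.4911 %


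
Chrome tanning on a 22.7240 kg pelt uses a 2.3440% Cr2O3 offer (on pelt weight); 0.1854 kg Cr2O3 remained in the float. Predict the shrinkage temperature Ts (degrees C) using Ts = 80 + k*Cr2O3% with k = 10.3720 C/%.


Offered = pelt * offer_pct / 100 = 22.7240 * 2.3440 / 100 = 0.5327 kg
Uptake = offered - residual = 0.5327 - 0.1854 = 0.3473 kg
Cr2O3% on pelt = uptake / pelt * 100 = 0.3473 / 22.7240 * 100 = 1.5281 %
Ts = 80 + k * Cr2O3% = 80 + 10.3720 * 1.5281 = 95.8497 C


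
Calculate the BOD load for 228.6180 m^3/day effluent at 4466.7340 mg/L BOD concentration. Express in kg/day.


Formula: BOD_load = volume * conc / 1000
Substituting: BOD_load = 228.6180 * 4466.7340 / 1000
Result: 1021.1758 kg/day


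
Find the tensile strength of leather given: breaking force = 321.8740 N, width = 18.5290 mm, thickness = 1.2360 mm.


Formula: TS = force / (width * thickness)
Substituting: TS = 321.8740 / (18.5290 * 1.2360)
Result: 14.0545 N/mm^2


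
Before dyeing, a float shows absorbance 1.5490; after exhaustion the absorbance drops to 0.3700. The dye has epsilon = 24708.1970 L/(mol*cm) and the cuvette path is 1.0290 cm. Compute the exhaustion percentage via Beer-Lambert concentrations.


c_initial = A_i / (epsilon * l) = 1.5490 / (24708.1970 * 1.0290) = 6.0925e-05 mol/L
c_final = A_f / (epsilon * l) = 0.3700 / (24708.1970 * 1.0290) = 1.4553e-05 mol/L
Exhaustion = (c_initial - c_final) / c_initial * 100 = (6.0925e-05 - 1.4553e-05) / 6.0925e-05 * 100 = 76.1136 %


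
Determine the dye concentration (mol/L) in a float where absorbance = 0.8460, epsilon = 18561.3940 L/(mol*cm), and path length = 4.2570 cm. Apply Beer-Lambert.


Formula: c = A / (epsilon * l)
Substituting: c = 0.8460 / (18561.3940 * 4.2570)
Result: 1.0707e-05 mol/L


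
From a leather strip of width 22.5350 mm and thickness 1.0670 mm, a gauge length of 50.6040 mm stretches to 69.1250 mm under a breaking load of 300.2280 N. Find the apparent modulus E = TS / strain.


TS = F / (w * t) = 300.2280 / (22.5350 * 1.0670) = 12.4862 N/mm^2
strain = (Lf - L0) / L0 = (69.1250 - 50.6040) / 50.6040 = 0.3660
E = TS / strain = 12.4862 / 0.3660 = 34.1153 N/mm^2


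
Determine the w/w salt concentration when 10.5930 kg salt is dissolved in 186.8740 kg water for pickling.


Formula: Conc = salt / (water + salt) * 100
Substituting: Conc = 10.5930 / (186.8740 + 10.5930) * 100
Result: 5.3644 %


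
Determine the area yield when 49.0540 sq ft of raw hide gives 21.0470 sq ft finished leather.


Formula: Yield = finished / raw * 100
Substituting: Yield = 21.0470 / 49.0540 * 100
Result: 42.9058 %


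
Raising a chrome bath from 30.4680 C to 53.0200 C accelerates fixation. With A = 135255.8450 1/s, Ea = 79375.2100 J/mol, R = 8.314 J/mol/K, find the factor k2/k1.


T1 = 30.4680 + 273.15 = 303.6180 K; T2 = 53.0200 + 273.15 = 326.1700 K
k1 = A * exp(-Ea/(R*T1)) = 135255.8450 * exp(-79375.2100/(8.314*303.6180)) = 2.9847e-09 1/s
k2 = A * exp(-Ea/(R*T2)) = 135255.8450 * exp(-79375.2100/(8.314*326.1700)) = 2.6249e-08 1/s
k2/k1 = 2.6249e-08 / 2.9847e-09 = 8.7947


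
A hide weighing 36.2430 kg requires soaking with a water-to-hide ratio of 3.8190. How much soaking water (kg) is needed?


Formula: Water = hide_weight * ratio
Substituting: Water = 36.2430 * 3.8190
Result: 138.4120 kg


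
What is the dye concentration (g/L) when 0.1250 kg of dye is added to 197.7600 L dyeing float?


Formula: Conc = dye_mass(kg) / volume(L) * 1000
Substituting: Conc = 0.1250 / 197.7600 * 1000
Result: 0.6321 g/L


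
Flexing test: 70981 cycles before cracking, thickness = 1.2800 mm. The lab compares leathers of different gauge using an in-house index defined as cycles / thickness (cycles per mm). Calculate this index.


Formula: Index = cycles / thickness
Substituting: Index = 70981 / 1.2800
Result: 55453.9062 cycles/mm


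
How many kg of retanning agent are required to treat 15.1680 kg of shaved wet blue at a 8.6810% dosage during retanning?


Formula: Retan = substrate * pct / 100
Substituting: Retan = 15.1680 * 8.6810 / 100
Result: 1.3167 kg


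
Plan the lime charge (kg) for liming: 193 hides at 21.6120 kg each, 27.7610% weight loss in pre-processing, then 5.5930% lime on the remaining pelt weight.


Total_raw = N * avg_wt = 193 * 21.6120 = 4171.1160 kg
Substrate = Total_raw * (1 - loss/100) = 4171.1160 * (1 - 27.7610/100) = 3013.1725 kg
Lime = Substrate * pct / 100 = 3013.1725 * 5.5930 / 100 = 168.5267 kg


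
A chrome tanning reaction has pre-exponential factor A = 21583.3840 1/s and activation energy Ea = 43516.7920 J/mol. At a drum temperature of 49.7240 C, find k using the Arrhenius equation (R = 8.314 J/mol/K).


T_K = T_C + 273.15 = 49.7240 + 273.15 = 322.8740 K
exponent = -Ea / (R * T_K) = -43516.7920 / (8.314 * 322.8740) = -16.2111
k = A * exp(exponent) = 21583.3840 * exp(-16.2111) = 0.00196656 1/s


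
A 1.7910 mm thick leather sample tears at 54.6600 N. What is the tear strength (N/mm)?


Formula: Tear strength = force / thickness
Substituting: Tear strength = 54.6600 / 1.7910
Result: 30.5193 N/mm


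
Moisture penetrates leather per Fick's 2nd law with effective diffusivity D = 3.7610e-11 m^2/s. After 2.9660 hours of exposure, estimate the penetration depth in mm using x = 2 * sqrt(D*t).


t = 2.9660 hr * 3600 = 10677.6000 s
D * t = 3.7610e-11 * 10677.6000 = 4.0158e-07
x = 2 * sqrt(D*t) = 2 * sqrt(4.0158e-07) = 0.00126741 m = 1.2674 mm


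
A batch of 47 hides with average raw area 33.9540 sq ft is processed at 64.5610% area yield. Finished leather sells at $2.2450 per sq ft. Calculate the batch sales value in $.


Raw_total = N * avg_area = 47 * 33.9540 = 1595.8380 sq ft
Finished = Raw_total * yield / 100 = 1595.8380 * 64.5610 / 100 = 1030.2890 sq ft
Value = Finished * price = 1030.2890 * 2.2450 = 2312.9987 $


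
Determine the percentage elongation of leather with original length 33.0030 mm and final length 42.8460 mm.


Formula: Elongation = (Lf - L0) / L0 * 100
Substituting: Elongation = (42.8460 - 33.0030) / 33.0030 * 100
Result: 29.8246 %


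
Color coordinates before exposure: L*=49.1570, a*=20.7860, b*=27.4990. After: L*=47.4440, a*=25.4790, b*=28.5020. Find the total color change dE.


dL = -1.7130, da = 4.6930, db = 1.0030
dE = sqrt((-1.7130)^2 + 4.6930^2 + 1.0030^2) = 5.0955


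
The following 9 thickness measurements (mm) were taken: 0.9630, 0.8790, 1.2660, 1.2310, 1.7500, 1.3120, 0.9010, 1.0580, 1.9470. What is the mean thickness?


Formula: Average = sum / n
Substituting: Average = 11.3070 / 9
Result: 1.2563 mm


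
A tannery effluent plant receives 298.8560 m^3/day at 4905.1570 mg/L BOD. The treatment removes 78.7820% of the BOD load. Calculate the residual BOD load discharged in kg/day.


Load_in = volume * conc / 1000 = 298.8560 * 4905.1570 / 1000 = 1465.9356 kg/day
Removed = Load_in * eff / 100 = 1465.9356 * 78.7820 / 100 = 1154.8934 kg/day
Load_out = Load_in - Removed = 1465.9356 - 1154.8934 = 311.0422 kg/day


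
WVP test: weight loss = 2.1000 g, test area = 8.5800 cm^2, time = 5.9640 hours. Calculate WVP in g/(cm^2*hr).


Formula: WVP = loss / (area * time)
Substituting: WVP = 2.1000 / (8.5800 * 5.9640)
Result: 0.0410388 g/(cm^2*hr)


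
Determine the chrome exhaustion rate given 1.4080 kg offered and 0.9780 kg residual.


Formula: Uptake = (offered - residual) / offered * 100
Substituting: Uptake = (1.4080 - 0.9780) / 1.4080 * 100
Result: 30.5398 %


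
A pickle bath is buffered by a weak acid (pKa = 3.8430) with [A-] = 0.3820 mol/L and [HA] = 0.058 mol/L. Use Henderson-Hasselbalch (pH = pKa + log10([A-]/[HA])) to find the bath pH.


ratio = [A-] / [HA] = 0.3820 / 0.058 = 6.5862
log10(ratio) = 0.8186
pH = pKa + log10(ratio) = 3.8430 + 0.8186 = 4.6616


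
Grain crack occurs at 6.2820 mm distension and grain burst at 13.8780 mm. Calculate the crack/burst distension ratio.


Formula: Ratio = crack / burst
Substituting: Ratio = 6.2820 / 13.8780
Result: 0.4527


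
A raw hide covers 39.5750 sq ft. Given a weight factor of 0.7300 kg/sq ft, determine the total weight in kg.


Formula: Weight = area * weight_per_sqft
Substituting: Weight = 39.5750 * 0.7300
Result: 28.8898 kg


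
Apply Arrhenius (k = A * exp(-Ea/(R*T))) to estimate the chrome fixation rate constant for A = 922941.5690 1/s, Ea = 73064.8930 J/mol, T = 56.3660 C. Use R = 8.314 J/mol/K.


T_K = T_C + 273.15 = 56.3660 + 273.15 = 329.5160 K
exponent = -Ea / (R * T_K) = -73064.8930 / (8.314 * 329.5160) = -26.6700
k = A * exp(exponent) = 922941.5690 * exp(-26.6700) = 2.4130e-06 1/s


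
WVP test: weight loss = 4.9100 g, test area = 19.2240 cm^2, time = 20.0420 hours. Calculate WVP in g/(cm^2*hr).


Formula: WVP = loss / (area * time)
Substituting: WVP = 4.9100 / (19.2240 * 20.0420)
Result: 0.0127437 g/(cm^2*hr)


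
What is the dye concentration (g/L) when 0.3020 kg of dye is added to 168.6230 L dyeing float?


Formula: Conc = dye_mass(kg) / volume(L) * 1000
Substituting: Conc = 0.3020 / 168.6230 * 1000
Result: 1.7910 g/L


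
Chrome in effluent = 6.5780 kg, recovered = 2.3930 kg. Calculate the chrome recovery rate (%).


Formula: Recovery = recovered / input * 100
Substituting: Recovery = 2.3930 / 6.5780 * 100
Result: 36.3788 %


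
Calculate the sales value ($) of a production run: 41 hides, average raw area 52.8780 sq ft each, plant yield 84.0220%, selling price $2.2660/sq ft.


Raw_total = N * avg_area = 41 * 52.8780 = 2167.9980 sq ft
Finished = Raw_total * yield / 100 = 2167.9980 * 84.0220 / 100 = 1821.5953 sq ft
Value = Finished * price = 1821.5953 * 2.2660 = 4127.7349 $


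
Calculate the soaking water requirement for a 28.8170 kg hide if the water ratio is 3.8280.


Formula: Water = hide_weight * ratio
Substituting: Water = 28.8170 * 3.8280
Result: 110.3115 kg


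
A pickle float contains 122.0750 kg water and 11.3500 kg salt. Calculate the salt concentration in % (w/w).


Formula: Conc = salt / (water + salt) * 100
Substituting: Conc = 11.3500 / (122.0750 + 11.3500) * 100
Result: 8.5067 %


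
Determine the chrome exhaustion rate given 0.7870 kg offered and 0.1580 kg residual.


Formula: Uptake = (offered - residual) / offered * 100
Substituting: Uptake = (0.7870 - 0.1580) / 0.7870 * 100
Result: 79.9238 %


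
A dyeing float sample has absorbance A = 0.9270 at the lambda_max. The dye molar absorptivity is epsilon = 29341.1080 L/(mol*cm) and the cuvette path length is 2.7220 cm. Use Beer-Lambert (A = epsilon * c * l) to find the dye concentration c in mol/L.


Formula: c = A / (epsilon * l)
Substituting: c = 0.9270 / (29341.1080 * 2.7220)
Result: 1.1607e-05 mol/L


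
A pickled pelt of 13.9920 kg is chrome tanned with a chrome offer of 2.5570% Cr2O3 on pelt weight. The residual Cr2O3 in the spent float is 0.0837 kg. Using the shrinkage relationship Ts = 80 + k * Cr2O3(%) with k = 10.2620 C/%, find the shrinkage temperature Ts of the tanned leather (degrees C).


Offered = pelt * offer_pct / 100 = 13.9920 * 2.5570 / 100 = 0.3578 kg
Uptake = offered - residual = 0.3578 - 0.0837 = 0.2741 kg
Cr2O3% on pelt = uptake / pelt * 100 = 0.2741 / 13.9920 * 100 = 1.9588 %
Ts = 80 + k * Cr2O3% = 80 + 10.2620 * 1.9588 = 100.1012 C


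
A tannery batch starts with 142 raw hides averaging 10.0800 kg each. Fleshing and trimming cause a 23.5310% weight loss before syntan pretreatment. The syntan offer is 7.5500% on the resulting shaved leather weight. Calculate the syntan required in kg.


Total_raw = N * avg_wt = 142 * 10.0800 = 1431.3600 kg
Substrate = Total_raw * (1 - loss/100) = 1431.3600 * (1 - 23.5310/100) = 1094.5467 kg
Syntan = Substrate * pct / 100 = 1094.5467 * 7.5500 / 100 = 82.6383 kg


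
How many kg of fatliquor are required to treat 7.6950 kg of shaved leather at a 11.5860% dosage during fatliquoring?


Formula: Fat = substrate * pct / 100
Substituting: Fat = 7.6950 * 11.5860 / 100
Result: 0.8915 kg


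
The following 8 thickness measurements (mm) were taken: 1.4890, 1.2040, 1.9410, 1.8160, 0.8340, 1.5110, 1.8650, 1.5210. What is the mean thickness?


Formula: Average = sum / n
Substituting: Average = 12.1810 / 8
Result: 1.5226 mm


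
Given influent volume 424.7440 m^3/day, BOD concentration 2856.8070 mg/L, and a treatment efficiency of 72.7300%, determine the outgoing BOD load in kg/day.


Load_in = volume * conc / 1000 = 424.7440 * 2856.8070 / 1000 = 1213.4116 kg/day
Removed = Load_in * eff / 100 = 1213.4116 * 72.7300 / 100 = 882.5143 kg/day
Load_out = Load_in - Removed = 1213.4116 - 882.5143 = 330.8974 kg/day


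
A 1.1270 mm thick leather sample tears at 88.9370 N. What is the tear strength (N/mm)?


Formula: Tear strength = force / thickness
Substituting: Tear strength = 88.9370 / 1.1270
Result: 78.9148 N/mm


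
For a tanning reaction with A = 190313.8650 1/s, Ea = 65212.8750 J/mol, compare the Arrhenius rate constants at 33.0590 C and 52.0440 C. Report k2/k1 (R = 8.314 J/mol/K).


T1 = 33.0590 + 273.15 = 306.2090 K; T2 = 52.0440 + 273.15 = 325.1940 K
k1 = A * exp(-Ea/(R*T1)) = 190313.8650 * exp(-65212.8750/(8.314*306.2090)) = 1.4280e-06 1/s
k2 = A * exp(-Ea/(R*T2)) = 190313.8650 * exp(-65212.8750/(8.314*325.1940)) = 6.3709e-06 1/s
k2/k1 = 6.3709e-06 / 1.4280e-06 = 4.4614


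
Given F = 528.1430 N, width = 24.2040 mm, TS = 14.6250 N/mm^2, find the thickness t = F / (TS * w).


Formula: t = F / (TS * w)
Substituting: t = 528.1430 / (14.6250 * 24.2040)
Result: 1.4920 mm


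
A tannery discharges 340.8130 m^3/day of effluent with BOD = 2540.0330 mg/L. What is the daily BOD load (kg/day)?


Formula: BOD_load = volume * conc / 1000
Substituting: BOD_load = 340.8130 * 2540.0330 / 1000
Result: 865.6763 kg/day


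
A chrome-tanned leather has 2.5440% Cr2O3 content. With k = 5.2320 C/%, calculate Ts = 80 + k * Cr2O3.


Formula: Ts = 80 + k * Cr2O3
Substituting: Ts = 80 + 5.2320 * 2.5440
Result: 93.3102 C


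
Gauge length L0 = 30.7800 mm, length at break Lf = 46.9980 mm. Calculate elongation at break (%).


Formula: Elongation = (Lf - L0) / L0 * 100
Substituting: Elongation = (46.9980 - 30.7800) / 30.7800 * 100
Result: 52.6901 %


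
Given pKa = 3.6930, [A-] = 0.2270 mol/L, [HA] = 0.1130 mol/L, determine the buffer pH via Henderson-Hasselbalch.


ratio = [A-] / [HA] = 0.2270 / 0.1130 = 2.0088
log10(ratio) = 0.3029
pH = pKa + log10(ratio) = 3.6930 + 0.3029 = 3.9959


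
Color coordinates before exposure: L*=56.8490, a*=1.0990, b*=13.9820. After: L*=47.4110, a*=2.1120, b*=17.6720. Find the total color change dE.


dL = -9.4380, da = 1.0130, db = 3.6900
dE = sqrt((-9.4380)^2 + 1.0130^2 + 3.6900^2) = 10.1842


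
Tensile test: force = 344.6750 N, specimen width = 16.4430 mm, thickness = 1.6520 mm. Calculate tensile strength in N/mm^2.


Formula: TS = force / (width * thickness)
Substituting: TS = 344.6750 / (16.4430 * 1.6520)
Result: 12.6887 N/mm^2


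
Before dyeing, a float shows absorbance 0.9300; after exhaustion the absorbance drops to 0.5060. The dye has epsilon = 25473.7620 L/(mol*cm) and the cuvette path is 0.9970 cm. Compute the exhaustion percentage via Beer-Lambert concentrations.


c_initial = A_i / (epsilon * l) = 0.9300 / (25473.7620 * 0.9970) = 3.6618e-05 mol/L
c_final = A_f / (epsilon * l) = 0.5060 / (25473.7620 * 0.9970) = 1.9923e-05 mol/L
Exhaustion = (c_initial - c_final) / c_initial * 100 = (3.6618e-05 - 1.9923e-05) / 3.6618e-05 * 100 = 45.5914 %


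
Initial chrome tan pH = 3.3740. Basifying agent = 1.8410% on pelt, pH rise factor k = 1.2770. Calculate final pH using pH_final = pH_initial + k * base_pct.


Formula: pH_final = pH_initial + k * base_pct
Substituting: pH_final = 3.3740 + 1.2770 * 1.8410
Result: 5.7250


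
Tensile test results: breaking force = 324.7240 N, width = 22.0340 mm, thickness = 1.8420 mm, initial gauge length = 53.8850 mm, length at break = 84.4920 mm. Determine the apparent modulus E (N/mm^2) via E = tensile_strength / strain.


TS = F / (w * t) = 324.7240 / (22.0340 * 1.8420) = 8.0008 N/mm^2
strain = (Lf - L0) / L0 = (84.4920 - 53.8850) / 53.8850 = 0.5680
E = TS / strain = 8.0008 / 0.5680 = 14.0857 N/mm^2


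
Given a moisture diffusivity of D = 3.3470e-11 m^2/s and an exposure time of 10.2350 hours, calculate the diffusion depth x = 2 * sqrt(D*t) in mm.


t = 10.2350 hr * 3600 = 36846.0000 s
D * t = 3.3470e-11 * 36846.0000 = 1.2332e-06
x = 2 * sqrt(D*t) = 2 * sqrt(1.2332e-06) = 0.00222102 m = 2.2210 mm


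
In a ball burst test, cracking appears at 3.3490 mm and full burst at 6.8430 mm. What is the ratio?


Formula: Ratio = crack / burst
Substituting: Ratio = 3.3490 / 6.8430
Result: 0.4894


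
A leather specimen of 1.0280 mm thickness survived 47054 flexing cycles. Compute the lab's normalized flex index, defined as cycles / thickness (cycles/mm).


Formula: Index = cycles / thickness
Substituting: Index = 47054 / 1.0280
Result: 45772.3735 cycles/mm


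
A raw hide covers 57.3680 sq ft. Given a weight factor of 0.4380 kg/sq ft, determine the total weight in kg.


Formula: Weight = area * weight_per_sqft
Substituting: Weight = 57.3680 * 0.4380
Result: 25.1272 kg


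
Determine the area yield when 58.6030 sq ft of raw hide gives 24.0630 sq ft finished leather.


Formula: Yield = finished / raw * 100
Substituting: Yield = 24.0630 / 58.6030 * 100
Result: 41.0610 %


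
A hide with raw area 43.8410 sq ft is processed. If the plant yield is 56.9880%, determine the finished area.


Formula: finished = raw * yield / 100
Substituting: finished = 43.8410 * 56.9880 / 100
Result: 24.9841 sq ft


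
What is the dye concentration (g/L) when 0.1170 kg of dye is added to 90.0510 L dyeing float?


Formula: Conc = dye_mass(kg) / volume(L) * 1000
Substituting: Conc = 0.1170 / 90.0510 * 1000
Result: 1.2993 g/L


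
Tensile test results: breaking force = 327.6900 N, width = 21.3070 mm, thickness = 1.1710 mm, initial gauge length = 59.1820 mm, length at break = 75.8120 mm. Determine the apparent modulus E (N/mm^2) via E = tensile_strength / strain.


TS = F / (w * t) = 327.6900 / (21.3070 * 1.1710) = 13.1336 N/mm^2
strain = (Lf - L0) / L0 = (75.8120 - 59.1820) / 59.1820 = 0.2810
E = TS / strain = 13.1336 / 0.2810 = 46.7392 N/mm^2


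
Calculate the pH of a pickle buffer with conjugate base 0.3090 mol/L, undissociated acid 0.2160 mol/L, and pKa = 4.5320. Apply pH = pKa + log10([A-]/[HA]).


ratio = [A-] / [HA] = 0.3090 / 0.2160 = 1.4306
log10(ratio) = 0.1555
pH = pKa + log10(ratio) = 4.5320 + 0.1555 = 4.6875


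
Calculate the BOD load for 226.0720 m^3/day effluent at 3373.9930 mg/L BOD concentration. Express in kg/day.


Formula: BOD_load = volume * conc / 1000
Substituting: BOD_load = 226.0720 * 3373.9930 / 1000
Result: 762.7653 kg/day


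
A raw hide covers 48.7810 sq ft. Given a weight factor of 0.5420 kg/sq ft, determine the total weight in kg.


Formula: Weight = area * weight_per_sqft
Substituting: Weight = 48.7810 * 0.5420
Result: 26.4393 kg


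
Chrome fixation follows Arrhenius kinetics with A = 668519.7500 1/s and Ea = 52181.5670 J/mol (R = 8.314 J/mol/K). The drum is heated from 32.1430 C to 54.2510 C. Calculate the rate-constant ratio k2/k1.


T1 = 32.1430 + 273.15 = 305.2930 K; T2 = 54.2510 + 273.15 = 327.4010 K
k1 = A * exp(-Ea/(R*T1)) = 668519.7500 * exp(-52181.5670/(8.314*305.2930)) = 7.8831e-04 1/s
k2 = A * exp(-Ea/(R*T2)) = 668519.7500 * exp(-52181.5670/(8.314*327.4010)) = 0.00315932 1/s
k2/k1 = 0.00315932 / 7.8831e-04 = 4.0077


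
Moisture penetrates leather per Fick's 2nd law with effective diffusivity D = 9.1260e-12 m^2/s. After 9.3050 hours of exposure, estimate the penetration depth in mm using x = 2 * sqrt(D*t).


t = 9.3050 hr * 3600 = 33498.0000 s
D * t = 9.1260e-12 * 33498.0000 = 3.0570e-07
x = 2 * sqrt(D*t) = 2 * sqrt(3.0570e-07) = 0.00110581 m = 1.1058 mm
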